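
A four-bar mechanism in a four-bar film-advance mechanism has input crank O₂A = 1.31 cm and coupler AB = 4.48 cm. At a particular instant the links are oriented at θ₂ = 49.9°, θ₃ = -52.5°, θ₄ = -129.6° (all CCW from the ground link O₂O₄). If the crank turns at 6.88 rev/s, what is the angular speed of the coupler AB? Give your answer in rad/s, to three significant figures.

ω₂ = 43.23 rad/s (from 6.88 rev/s).
Differentiating the loop-closure r₂e^{iθ₂}+r₃e^{iθ₃}=r₁+r₄e^{iθ₄} gives r₂ω₂e^{iθ₂}+r₃ω₃e^{iθ₃}=r₄ω₄e^{iθ₄}.
Eliminating the other unknown: ω₃ = r₂ω₂ sin(θ₄−θ₂) / [r₃ sin(θ₃−θ₄)].
Numerator sine = -0.00873; denominator sine = +0.97476.
Result = 0.0131·43.23·(-0.00873) / (0.0448·(+0.97476)) = -0.11316 rad/s; magnitude 0.11316 rad/s.

0.113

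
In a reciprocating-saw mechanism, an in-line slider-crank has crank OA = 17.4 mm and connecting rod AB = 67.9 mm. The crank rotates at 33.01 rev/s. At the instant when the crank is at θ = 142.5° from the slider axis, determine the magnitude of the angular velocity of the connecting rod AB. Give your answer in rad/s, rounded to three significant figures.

42.7

ω = 207.4 rad/s (converted from 33.01 rev/s).
The rod makes angle φ with the slider axis where L sinφ = r sinθ; differentiating, L cosφ·φ̇ = r ω cosθ.
L cosφ = √(L² − r² sin²θ) = 0.067069 m.
|ω_rod| = r ω |cosθ| / √(L² − r² sin²θ) = 0.0174·207.4·0.79335/0.067069 = 42.69 rad/s.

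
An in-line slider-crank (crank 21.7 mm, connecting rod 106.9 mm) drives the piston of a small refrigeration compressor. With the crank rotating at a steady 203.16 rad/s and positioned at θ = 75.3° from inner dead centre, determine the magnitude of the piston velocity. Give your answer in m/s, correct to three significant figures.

4.49

ω = 203.2 rad/s
For an in-line slider-crank, x = r cosθ + √(L² − r² sin²θ), so v = −rω sinθ·[1 + r cosθ/√(L² − r² sin²θ)].
With r = 0.0217 m, L = 0.1069 m, θ = 75.3°: √(L² − r² sin²θ) = 0.10482 m.
v = −0.0217·203.2·0.96727·[1 + 0.0217·0.25376/0.10482] = -4.4883 m/s.
|v| = 4.4883 m/s.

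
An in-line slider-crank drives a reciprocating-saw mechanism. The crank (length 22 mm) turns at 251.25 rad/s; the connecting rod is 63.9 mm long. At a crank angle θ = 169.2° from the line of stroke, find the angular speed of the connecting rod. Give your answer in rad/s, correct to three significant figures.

85.1

ω = 251.2 rad/s
The rod makes angle φ with the slider axis where L sinφ = r sinθ; differentiating, L cosφ·φ̇ = r ω cosθ.
L cosφ = √(L² − r² sin²θ) = 0.063767 m.
|ω_rod| = r ω |cosθ| / √(L² − r² sin²θ) = 0.022·251.2·0.98229/0.063767 = 85.148 rad/s.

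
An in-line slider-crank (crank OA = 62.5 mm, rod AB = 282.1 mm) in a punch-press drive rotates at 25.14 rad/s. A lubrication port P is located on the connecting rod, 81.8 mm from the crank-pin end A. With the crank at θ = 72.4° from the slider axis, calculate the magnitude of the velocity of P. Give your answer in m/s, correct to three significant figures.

1.56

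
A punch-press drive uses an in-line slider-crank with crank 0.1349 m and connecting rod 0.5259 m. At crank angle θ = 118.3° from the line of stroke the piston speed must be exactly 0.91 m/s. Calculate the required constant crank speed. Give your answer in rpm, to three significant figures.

For an in-line slider-crank, |v_piston| = rω|sinθ|·[1 + r cosθ/√(L² − r² sin²θ)].
With r = 0.1349 m, L = 0.5259 m, θ = 118.3°: the bracketed kinematic factor |dx/dθ| = 0.10395 m.
ω = v/|dx/dθ| = 0.91/0.10395 = 8.7543 rad/s.
N = 60ω/(2π) = 83.597 rpm.

83.6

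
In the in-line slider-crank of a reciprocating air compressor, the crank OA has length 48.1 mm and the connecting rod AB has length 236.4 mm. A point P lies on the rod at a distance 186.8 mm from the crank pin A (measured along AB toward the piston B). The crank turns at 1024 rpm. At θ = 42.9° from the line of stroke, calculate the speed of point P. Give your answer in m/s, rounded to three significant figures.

4.01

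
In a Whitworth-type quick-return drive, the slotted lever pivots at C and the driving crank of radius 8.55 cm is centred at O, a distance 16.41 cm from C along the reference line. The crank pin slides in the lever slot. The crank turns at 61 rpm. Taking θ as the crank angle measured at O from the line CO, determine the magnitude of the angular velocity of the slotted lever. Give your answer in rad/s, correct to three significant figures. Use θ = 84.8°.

1.49

ω = 6.388 rad/s (from 61 rpm).
Crank pin A relative to C: A = (d + r cosθ, r sinθ); lever angle φ = atan2(r sinθ, d + r cosθ).
Differentiating tanφ: φ̇ = rω(d cosθ + r)/(d² + r² + 2dr cosθ).
d² + r² + 2dr cosθ = |CA|² = 0.0367823 m²;  d cosθ + r = +0.10037 m.
|ω_lever| = |0.0855·6.388·+0.10037| / 0.0367823 = 1.4904 rad/s.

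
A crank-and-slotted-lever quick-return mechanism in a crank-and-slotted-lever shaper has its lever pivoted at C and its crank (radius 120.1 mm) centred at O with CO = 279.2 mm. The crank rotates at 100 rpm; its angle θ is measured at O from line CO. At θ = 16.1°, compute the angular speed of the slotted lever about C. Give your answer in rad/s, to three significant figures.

3.11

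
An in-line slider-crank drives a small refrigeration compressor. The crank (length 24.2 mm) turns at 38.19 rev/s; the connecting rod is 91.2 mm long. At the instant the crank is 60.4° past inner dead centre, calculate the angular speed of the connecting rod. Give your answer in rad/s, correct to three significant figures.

32.3

ω = 240 rad/s (converted from 38.19 rev/s).
The rod makes angle φ with the slider axis where L sinφ = r sinθ; differentiating, L cosφ·φ̇ = r ω cosθ.
L cosφ = √(L² − r² sin²θ) = 0.088739 m.
|ω_rod| = r ω |cosθ| / √(L² − r² sin²θ) = 0.0242·240·0.49394/0.088739 = 32.322 rad/s.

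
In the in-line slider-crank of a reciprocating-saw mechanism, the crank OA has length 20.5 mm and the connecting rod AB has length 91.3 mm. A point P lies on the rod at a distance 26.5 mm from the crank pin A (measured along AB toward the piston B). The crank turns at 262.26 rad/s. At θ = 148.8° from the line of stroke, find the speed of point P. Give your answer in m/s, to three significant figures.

ω = 262.3 rad/s.  Crank-pin speed |V_A| = rω = 5.3763 m/s, perpendicular to OA.
Rod angle: sinφ = −(r/L) sinθ ⇒ φ = -6.679°; ω_rod = −rω cosθ/√(L²−r²sin²θ) = +50.714 rad/s.
V_P = V_A + ω_rod × AP, with AP = 0.0265 m along the rod.
Components: V_Px = −rω sinθ − a·ω_rod·sinφ = -2.6288 m/s;  V_Py = rω cosθ + a·ω_rod·cosφ = -3.2639 m/s.
|V_P| = √(V_Px² + V_Py²) = 4.1909 m/s.

4.19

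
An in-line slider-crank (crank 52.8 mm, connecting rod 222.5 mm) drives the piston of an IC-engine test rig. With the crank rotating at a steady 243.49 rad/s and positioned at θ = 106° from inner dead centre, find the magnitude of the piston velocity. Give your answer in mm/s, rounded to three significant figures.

11500

ω = 243.5 rad/s
For an in-line slider-crank, x = r cosθ + √(L² − r² sin²θ), so v = −rω sinθ·[1 + r cosθ/√(L² − r² sin²θ)].
With r = 0.0528 m, L = 0.2225 m, θ = 106°: √(L² − r² sin²θ) = 0.21663 m.
v = −0.0528·243.5·0.96126·[1 + 0.0528·-0.27564/0.21663] = -11.528 m/s.
|v| = 11.528 m/s = 11528 mm/s.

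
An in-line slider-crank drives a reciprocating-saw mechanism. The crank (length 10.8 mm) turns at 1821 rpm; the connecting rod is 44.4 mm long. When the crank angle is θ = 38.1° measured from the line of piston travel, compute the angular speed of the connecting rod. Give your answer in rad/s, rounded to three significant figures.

36.9

ω = 190.7 rad/s (converted from 1821 rpm).
The rod makes angle φ with the slider axis where L sinφ = r sinθ; differentiating, L cosφ·φ̇ = r ω cosθ.
L cosφ = √(L² − r² sin²θ) = 0.043897 m.
|ω_rod| = r ω |cosθ| / √(L² − r² sin²θ) = 0.0108·190.7·0.78694/0.043897 = 36.92 rad/s.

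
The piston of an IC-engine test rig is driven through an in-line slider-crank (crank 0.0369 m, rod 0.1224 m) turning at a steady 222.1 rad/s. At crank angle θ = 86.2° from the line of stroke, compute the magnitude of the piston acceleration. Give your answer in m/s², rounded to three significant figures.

449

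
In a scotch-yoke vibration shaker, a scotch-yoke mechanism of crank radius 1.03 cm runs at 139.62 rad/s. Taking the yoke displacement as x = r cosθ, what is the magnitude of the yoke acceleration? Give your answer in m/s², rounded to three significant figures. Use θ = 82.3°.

26.9

ω = 139.6 rad/s
x = r cosθ ⇒ ẍ = −rω² cosθ (ω constant).
|a| = rω²|cosθ| = 0.0103·(139.6)²·|cos 82.3°| = 26.902 m/s².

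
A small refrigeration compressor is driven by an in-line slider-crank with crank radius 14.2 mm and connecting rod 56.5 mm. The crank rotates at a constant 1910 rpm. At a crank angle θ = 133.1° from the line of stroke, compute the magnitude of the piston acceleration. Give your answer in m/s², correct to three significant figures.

395

ω = 2π·1910/60 = 200 rad/s
x(θ) = r cosθ + √(L² − r² sin²θ); with ω constant, a = ω²·d²x/dθ².
d²x/dθ² = −r cosθ − r²(cos2θ)/√u − r⁴ sin²2θ/(4u^{3/2}),  u = L² − r² sin²θ = 0.00308475 m².
Substituting r = 0.0142 m, L = 0.0565 m, θ = 133.1°: d²x/dθ² = +0.009884 m.
a = ω²·d²x/dθ² = (200)²·(+0.009884) = +395.42 m/s²;  |a| = 395.42 m/s².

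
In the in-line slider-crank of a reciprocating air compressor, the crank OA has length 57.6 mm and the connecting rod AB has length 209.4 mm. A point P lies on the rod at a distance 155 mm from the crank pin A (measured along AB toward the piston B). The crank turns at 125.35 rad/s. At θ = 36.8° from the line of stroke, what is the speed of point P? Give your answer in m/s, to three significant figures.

5.26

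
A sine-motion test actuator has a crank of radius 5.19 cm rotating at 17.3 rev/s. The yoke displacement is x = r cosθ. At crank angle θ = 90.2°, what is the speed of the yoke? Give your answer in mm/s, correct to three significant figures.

5640

ω = 108.7 rad/s (from 17.3 rev/s).
x = r cosθ ⇒ ẋ = −rω sinθ.
|v| = rω|sinθ| = 0.0519·108.7·|sin 90.2°| = 5.6414 m/s = 5641.4 mm/s.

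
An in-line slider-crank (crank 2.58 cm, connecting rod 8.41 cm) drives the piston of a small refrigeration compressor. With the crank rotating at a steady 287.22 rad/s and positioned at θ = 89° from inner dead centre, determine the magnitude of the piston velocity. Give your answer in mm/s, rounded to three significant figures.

ω = 287.2 rad/s
For an in-line slider-crank, x = r cosθ + √(L² − r² sin²θ), so v = −rω sinθ·[1 + r cosθ/√(L² − r² sin²θ)].
With r = 0.0258 m, L = 0.0841 m, θ = 89°: √(L² − r² sin²θ) = 0.080046 m.
v = −0.0258·287.2·0.99985·[1 + 0.0258·0.01745/0.080046] = -7.4508 m/s.
|v| = 7.4508 m/s = 7450.8 mm/s.

7450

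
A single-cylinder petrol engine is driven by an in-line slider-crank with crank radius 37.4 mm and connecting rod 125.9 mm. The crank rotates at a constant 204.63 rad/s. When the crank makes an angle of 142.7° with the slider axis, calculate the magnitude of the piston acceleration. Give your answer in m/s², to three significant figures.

ω = 204.6 rad/s
x(θ) = r cosθ + √(L² − r² sin²θ); with ω constant, a = ω²·d²x/dθ².
d²x/dθ² = −r cosθ − r²(cos2θ)/√u − r⁴ sin²2θ/(4u^{3/2}),  u = L² − r² sin²θ = 0.0153372 m².
Substituting r = 0.0374 m, L = 0.1259 m, θ = 142.7°: d²x/dθ² = +0.026512 m.
a = ω²·d²x/dθ² = (204.6)²·(+0.026512) = +1110.1 m/s²;  |a| = 1110.1 m/s².

1110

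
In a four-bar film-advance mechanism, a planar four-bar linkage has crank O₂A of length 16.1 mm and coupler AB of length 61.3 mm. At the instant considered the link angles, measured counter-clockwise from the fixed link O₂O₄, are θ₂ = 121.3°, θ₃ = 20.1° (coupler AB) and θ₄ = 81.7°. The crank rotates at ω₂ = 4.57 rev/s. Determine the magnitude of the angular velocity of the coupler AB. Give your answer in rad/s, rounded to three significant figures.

ω₂ = 28.71 rad/s (from 4.57 rev/s).
Differentiating the loop-closure r₂e^{iθ₂}+r₃e^{iθ₃}=r₁+r₄e^{iθ₄} gives r₂ω₂e^{iθ₂}+r₃ω₃e^{iθ₃}=r₄ω₄e^{iθ₄}.
Eliminating the other unknown: ω₃ = r₂ω₂ sin(θ₄−θ₂) / [r₃ sin(θ₃−θ₄)].
Numerator sine = -0.63742; denominator sine = -0.87965.
Result = 0.0161·28.71·(-0.63742) / (0.0613·(-0.87965)) = +5.4649 rad/s; magnitude 5.4649 rad/s.

5.46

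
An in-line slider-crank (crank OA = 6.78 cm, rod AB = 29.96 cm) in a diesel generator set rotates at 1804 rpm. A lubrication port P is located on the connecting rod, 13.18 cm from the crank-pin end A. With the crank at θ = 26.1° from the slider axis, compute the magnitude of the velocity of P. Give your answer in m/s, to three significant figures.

ω = 188.9 rad/s.  Crank-pin speed |V_A| = rω = 12.808 m/s, perpendicular to OA.
Rod angle: sinφ = −(r/L) sinθ ⇒ φ = -5.714°; ω_rod = −rω cosθ/√(L²−r²sin²θ) = -38.584 rad/s.
V_P = V_A + ω_rod × AP, with AP = 0.1318 m along the rod.
Components: V_Px = −rω sinθ − a·ω_rod·sinφ = -6.1412 m/s;  V_Py = rω cosθ + a·ω_rod·cosφ = +6.4422 m/s.
|V_P| = √(V_Px² + V_Py²) = 8.9004 m/s.

8.90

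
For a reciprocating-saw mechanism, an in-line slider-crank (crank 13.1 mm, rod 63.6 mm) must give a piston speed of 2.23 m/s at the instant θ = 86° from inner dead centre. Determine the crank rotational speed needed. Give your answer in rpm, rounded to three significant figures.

1610

For an in-line slider-crank, |v_piston| = rω|sinθ|·[1 + r cosθ/√(L² − r² sin²θ)].
With r = 0.0131 m, L = 0.0636 m, θ = 86°: the bracketed kinematic factor |dx/dθ| = 0.01326 m.
ω = v/|dx/dθ| = 2.23/0.01326 = 168.18 rad/s.
N = 60ω/(2π) = 1606 rpm.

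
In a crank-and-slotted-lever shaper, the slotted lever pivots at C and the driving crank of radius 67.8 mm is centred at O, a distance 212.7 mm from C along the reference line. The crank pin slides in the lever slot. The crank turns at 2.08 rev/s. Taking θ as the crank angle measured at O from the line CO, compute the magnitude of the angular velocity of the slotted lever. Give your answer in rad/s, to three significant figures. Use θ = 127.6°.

1.70

ω = 13.07 rad/s (from 2.08 rev/s).
Crank pin A relative to C: A = (d + r cosθ, r sinθ); lever angle φ = atan2(r sinθ, d + r cosθ).
Differentiating tanφ: φ̇ = rω(d cosθ + r)/(d² + r² + 2dr cosθ).
d² + r² + 2dr cosθ = |CA|² = 0.0322402 m²;  d cosθ + r = -0.061978 m.
|ω_lever| = |0.0678·13.07·-0.061978| / 0.0322402 = 1.7034 rad/s.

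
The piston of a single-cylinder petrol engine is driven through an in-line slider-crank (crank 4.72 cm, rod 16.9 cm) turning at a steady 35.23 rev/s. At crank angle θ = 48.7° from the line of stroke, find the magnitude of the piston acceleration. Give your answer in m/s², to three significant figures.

ω = 2π·35.2 = 221.4 rad/s
x(θ) = r cosθ + √(L² − r² sin²θ); with ω constant, a = ω²·d²x/dθ².
d²x/dθ² = −r cosθ − r²(cos2θ)/√u − r⁴ sin²2θ/(4u^{3/2}),  u = L² − r² sin²θ = 0.0273036 m².
Substituting r = 0.0472 m, L = 0.169 m, θ = 48.7°: d²x/dθ² = -0.029686 m.
a = ω²·d²x/dθ² = (221.4)²·(-0.029686) = -1454.6 m/s²;  |a| = 1454.6 m/s².

1450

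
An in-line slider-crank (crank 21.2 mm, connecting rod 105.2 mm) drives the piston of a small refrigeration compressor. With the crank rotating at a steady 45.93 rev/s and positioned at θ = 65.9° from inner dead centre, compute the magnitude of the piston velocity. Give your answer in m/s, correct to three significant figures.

6.05

ω = 2π·45.9 = 288.6 rad/s
For an in-line slider-crank, x = r cosθ + √(L² − r² sin²θ), so v = −rω sinθ·[1 + r cosθ/√(L² − r² sin²θ)].
With r = 0.0212 m, L = 0.1052 m, θ = 65.9°: √(L² − r² sin²θ) = 0.1034 m.
v = −0.0212·288.6·0.91283·[1 + 0.0212·0.40833/0.1034] = -6.0523 m/s.
|v| = 6.0523 m/s.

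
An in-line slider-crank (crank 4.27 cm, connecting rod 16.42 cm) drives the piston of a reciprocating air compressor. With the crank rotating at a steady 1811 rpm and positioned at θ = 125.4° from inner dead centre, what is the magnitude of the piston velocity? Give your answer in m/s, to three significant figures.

5.58

ω = 2π·1811/60 = 189.6 rad/s
For an in-line slider-crank, x = r cosθ + √(L² − r² sin²θ), so v = −rω sinθ·[1 + r cosθ/√(L² − r² sin²θ)].
With r = 0.0427 m, L = 0.1642 m, θ = 125.4°: √(L² − r² sin²θ) = 0.16047 m.
v = −0.0427·189.6·0.81513·[1 + 0.0427·-0.57928/0.16047] = -5.5834 m/s.
|v| = 5.5834 m/s.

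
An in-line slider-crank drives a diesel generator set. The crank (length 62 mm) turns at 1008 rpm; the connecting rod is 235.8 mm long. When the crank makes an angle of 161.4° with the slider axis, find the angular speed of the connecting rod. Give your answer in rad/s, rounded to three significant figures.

26.4

ω = 105.6 rad/s (converted from 1008 rpm).
The rod makes angle φ with the slider axis where L sinφ = r sinθ; differentiating, L cosφ·φ̇ = r ω cosθ.
L cosφ = √(L² − r² sin²θ) = 0.23497 m.
|ω_rod| = r ω |cosθ| / √(L² − r² sin²θ) = 0.062·105.6·0.94777/0.23497 = 26.398 rad/s.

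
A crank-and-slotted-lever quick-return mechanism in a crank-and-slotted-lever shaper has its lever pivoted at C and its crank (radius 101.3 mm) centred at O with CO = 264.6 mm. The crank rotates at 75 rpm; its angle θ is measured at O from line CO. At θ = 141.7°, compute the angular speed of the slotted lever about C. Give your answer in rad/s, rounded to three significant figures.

ω = 7.854 rad/s (from 75 rpm).
Crank pin A relative to C: A = (d + r cosθ, r sinθ); lever angle φ = atan2(r sinθ, d + r cosθ).
Differentiating tanφ: φ̇ = rω(d cosθ + r)/(d² + r² + 2dr cosθ).
d² + r² + 2dr cosθ = |CA|² = 0.0382046 m²;  d cosθ + r = -0.10635 m.
|ω_lever| = |0.1013·7.854·-0.10635| / 0.0382046 = 2.2148 rad/s.

2.21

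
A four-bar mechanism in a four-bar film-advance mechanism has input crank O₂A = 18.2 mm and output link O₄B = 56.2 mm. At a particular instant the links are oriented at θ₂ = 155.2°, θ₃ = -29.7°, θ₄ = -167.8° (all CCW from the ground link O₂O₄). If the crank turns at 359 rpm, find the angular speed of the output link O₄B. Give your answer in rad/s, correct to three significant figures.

ω₂ = 37.59 rad/s (from 359 rpm).
Differentiating the loop-closure r₂e^{iθ₂}+r₃e^{iθ₃}=r₁+r₄e^{iθ₄} gives r₂ω₂e^{iθ₂}+r₃ω₃e^{iθ₃}=r₄ω₄e^{iθ₄}.
Eliminating the other unknown: ω₄ = r₂ω₂ sin(θ₂−θ₃) / [r₄ sin(θ₄−θ₃)].
Numerator sine = -0.08542; denominator sine = -0.66783.
Result = 0.0182·37.59·(-0.08542) / (0.0562·(-0.66783)) = +1.5572 rad/s; magnitude 1.5572 rad/s.

1.56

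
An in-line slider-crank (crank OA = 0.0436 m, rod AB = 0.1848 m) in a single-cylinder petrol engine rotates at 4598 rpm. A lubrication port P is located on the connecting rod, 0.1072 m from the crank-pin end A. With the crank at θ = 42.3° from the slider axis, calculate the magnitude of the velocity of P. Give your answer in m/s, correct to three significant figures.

ω = 481.5 rad/s.  Crank-pin speed |V_A| = rω = 20.993 m/s, perpendicular to OA.
Rod angle: sinφ = −(r/L) sinθ ⇒ φ = -9.136°; ω_rod = −rω cosθ/√(L²−r²sin²θ) = -85.102 rad/s.
V_P = V_A + ω_rod × AP, with AP = 0.1072 m along the rod.
Components: V_Px = −rω sinθ − a·ω_rod·sinφ = -15.577 m/s;  V_Py = rω cosθ + a·ω_rod·cosφ = +6.5202 m/s.
|V_P| = √(V_Px² + V_Py²) = 16.887 m/s.

16.9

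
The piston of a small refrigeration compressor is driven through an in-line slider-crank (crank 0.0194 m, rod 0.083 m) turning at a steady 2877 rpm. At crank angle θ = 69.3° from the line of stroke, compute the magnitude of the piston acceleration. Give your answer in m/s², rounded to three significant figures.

ω = 2π·2877/60 = 301.3 rad/s
x(θ) = r cosθ + √(L² − r² sin²θ); with ω constant, a = ω²·d²x/dθ².
d²x/dθ² = −r cosθ − r²(cos2θ)/√u − r⁴ sin²2θ/(4u^{3/2}),  u = L² − r² sin²θ = 0.00655966 m².
Substituting r = 0.0194 m, L = 0.083 m, θ = 69.3°: d²x/dθ² = -0.0034009 m.
a = ω²·d²x/dθ² = (301.3)²·(-0.0034009) = -308.69 m/s²;  |a| = 308.69 m/s².

309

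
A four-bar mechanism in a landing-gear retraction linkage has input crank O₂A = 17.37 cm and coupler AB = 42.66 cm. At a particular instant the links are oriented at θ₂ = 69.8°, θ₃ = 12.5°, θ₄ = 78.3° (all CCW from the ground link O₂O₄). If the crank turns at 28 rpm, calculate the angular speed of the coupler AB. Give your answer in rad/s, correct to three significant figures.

0.193

ω₂ = 2.932 rad/s (from 28 rpm).
Differentiating the loop-closure r₂e^{iθ₂}+r₃e^{iθ₃}=r₁+r₄e^{iθ₄} gives r₂ω₂e^{iθ₂}+r₃ω₃e^{iθ₃}=r₄ω₄e^{iθ₄}.
Eliminating the other unknown: ω₃ = r₂ω₂ sin(θ₄−θ₂) / [r₃ sin(θ₃−θ₄)].
Numerator sine = +0.14781; denominator sine = -0.91212.
Result = 0.1737·2.932·(+0.14781) / (0.4266·(-0.91212)) = -0.19347 rad/s; magnitude 0.19347 rad/s.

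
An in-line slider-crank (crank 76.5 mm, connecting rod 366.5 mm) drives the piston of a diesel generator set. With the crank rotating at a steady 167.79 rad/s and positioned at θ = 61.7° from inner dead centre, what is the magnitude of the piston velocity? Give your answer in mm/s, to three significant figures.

12400

ω = 167.8 rad/s
For an in-line slider-crank, x = r cosθ + √(L² − r² sin²θ), so v = −rω sinθ·[1 + r cosθ/√(L² − r² sin²θ)].
With r = 0.0765 m, L = 0.3665 m, θ = 61.7°: √(L² − r² sin²θ) = 0.36026 m.
v = −0.0765·167.8·0.88048·[1 + 0.0765·0.47409/0.36026] = -12.44 m/s.
|v| = 12.44 m/s = 12440 mm/s.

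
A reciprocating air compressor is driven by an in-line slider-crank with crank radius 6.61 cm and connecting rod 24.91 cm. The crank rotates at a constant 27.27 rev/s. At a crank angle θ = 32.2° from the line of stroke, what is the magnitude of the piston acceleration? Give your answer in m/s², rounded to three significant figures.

1870

ω = 2π·27.3 = 171.3 rad/s
x(θ) = r cosθ + √(L² − r² sin²θ); with ω constant, a = ω²·d²x/dθ².
d²x/dθ² = −r cosθ − r²(cos2θ)/√u − r⁴ sin²2θ/(4u^{3/2}),  u = L² − r² sin²θ = 0.0608101 m².
Substituting r = 0.0661 m, L = 0.2491 m, θ = 32.2°: d²x/dθ² = -0.063848 m.
a = ω²·d²x/dθ² = (171.3)²·(-0.063848) = -1874.5 m/s²;  |a| = 1874.5 m/s².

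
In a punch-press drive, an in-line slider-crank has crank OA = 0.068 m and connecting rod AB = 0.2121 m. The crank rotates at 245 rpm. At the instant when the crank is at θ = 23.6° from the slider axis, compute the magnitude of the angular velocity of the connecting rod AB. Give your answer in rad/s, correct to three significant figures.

ω = 25.66 rad/s (converted from 245 rpm).
The rod makes angle φ with the slider axis where L sinφ = r sinθ; differentiating, L cosφ·φ̇ = r ω cosθ.
L cosφ = √(L² − r² sin²θ) = 0.21035 m.
|ω_rod| = r ω |cosθ| / √(L² − r² sin²θ) = 0.068·25.66·0.91636/0.21035 = 7.6004 rad/s.

7.60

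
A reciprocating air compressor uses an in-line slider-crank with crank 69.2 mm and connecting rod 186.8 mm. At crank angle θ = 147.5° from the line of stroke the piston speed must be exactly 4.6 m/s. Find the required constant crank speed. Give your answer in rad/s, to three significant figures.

For an in-line slider-crank, |v_piston| = rω|sinθ|·[1 + r cosθ/√(L² − r² sin²θ)].
With r = 0.0692 m, L = 0.1868 m, θ = 147.5°: the bracketed kinematic factor |dx/dθ| = 0.025327 m.
ω = v/|dx/dθ| = 4.6/0.025327 = 181.62 rad/s.

182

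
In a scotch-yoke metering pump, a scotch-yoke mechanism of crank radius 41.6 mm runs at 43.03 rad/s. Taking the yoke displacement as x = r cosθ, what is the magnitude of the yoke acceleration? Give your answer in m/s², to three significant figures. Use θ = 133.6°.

53.1

ω = 43.03 rad/s
x = r cosθ ⇒ ẍ = −rω² cosθ (ω constant).
|a| = rω²|cosθ| = 0.0416·(43.03)²·|cos 133.6°| = 53.118 m/s².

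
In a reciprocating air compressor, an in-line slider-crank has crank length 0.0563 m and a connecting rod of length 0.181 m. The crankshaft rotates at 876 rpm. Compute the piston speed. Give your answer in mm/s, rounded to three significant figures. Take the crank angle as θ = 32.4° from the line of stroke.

3500

ω = 2π·876/60 = 91.73 rad/s
For an in-line slider-crank, x = r cosθ + √(L² − r² sin²θ), so v = −rω sinθ·[1 + r cosθ/√(L² − r² sin²θ)].
With r = 0.0563 m, L = 0.181 m, θ = 32.4°: √(L² − r² sin²θ) = 0.17847 m.
v = −0.0563·91.73·0.53583·[1 + 0.0563·0.84433/0.17847] = -3.5045 m/s.
|v| = 3.5045 m/s = 3504.5 mm/s.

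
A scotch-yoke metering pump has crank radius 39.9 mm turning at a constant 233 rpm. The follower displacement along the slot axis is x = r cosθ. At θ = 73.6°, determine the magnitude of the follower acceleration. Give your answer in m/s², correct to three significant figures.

ω = 24.4 rad/s (from 233 rpm).
x = r cosθ ⇒ ẍ = −rω² cosθ (ω constant).
|a| = rω²|cosθ| = 0.0399·(24.4)²·|cos 73.6°| = 6.7068 m/s².

6.71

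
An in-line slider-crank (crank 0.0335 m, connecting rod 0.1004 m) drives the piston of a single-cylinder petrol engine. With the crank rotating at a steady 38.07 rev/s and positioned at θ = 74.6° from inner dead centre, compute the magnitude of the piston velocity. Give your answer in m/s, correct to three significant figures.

8.45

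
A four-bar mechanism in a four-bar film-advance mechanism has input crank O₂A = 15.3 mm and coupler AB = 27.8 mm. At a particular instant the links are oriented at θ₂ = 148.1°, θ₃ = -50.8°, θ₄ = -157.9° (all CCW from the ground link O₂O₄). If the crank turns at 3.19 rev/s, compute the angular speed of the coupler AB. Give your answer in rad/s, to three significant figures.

9.34

ω₂ = 20.04 rad/s (from 3.19 rev/s).
Differentiating the loop-closure r₂e^{iθ₂}+r₃e^{iθ₃}=r₁+r₄e^{iθ₄} gives r₂ω₂e^{iθ₂}+r₃ω₃e^{iθ₃}=r₄ω₄e^{iθ₄}.
Eliminating the other unknown: ω₃ = r₂ω₂ sin(θ₄−θ₂) / [r₃ sin(θ₃−θ₄)].
Numerator sine = +0.80902; denominator sine = +0.95579.
Result = 0.0153·20.04·(+0.80902) / (0.0278·(+0.95579)) = +9.3371 rad/s; magnitude 9.3371 rad/s.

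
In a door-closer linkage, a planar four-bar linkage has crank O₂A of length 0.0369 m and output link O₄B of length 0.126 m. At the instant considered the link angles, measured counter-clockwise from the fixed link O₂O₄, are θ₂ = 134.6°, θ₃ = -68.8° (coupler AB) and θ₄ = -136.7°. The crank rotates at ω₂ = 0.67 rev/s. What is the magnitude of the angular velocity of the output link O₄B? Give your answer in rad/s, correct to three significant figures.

ω₂ = 4.21 rad/s (from 0.67 rev/s).
Differentiating the loop-closure r₂e^{iθ₂}+r₃e^{iθ₃}=r₁+r₄e^{iθ₄} gives r₂ω₂e^{iθ₂}+r₃ω₃e^{iθ₃}=r₄ω₄e^{iθ₄}.
Eliminating the other unknown: ω₄ = r₂ω₂ sin(θ₂−θ₃) / [r₄ sin(θ₄−θ₃)].
Numerator sine = -0.39715; denominator sine = -0.92653.
Result = 0.0369·4.21·(-0.39715) / (0.126·(-0.92653)) = +0.52845 rad/s; magnitude 0.52845 rad/s.

0.528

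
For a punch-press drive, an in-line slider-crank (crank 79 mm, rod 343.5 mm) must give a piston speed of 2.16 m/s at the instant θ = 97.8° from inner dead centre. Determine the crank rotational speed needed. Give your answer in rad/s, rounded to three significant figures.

28.5

For an in-line slider-crank, |v_piston| = rω|sinθ|·[1 + r cosθ/√(L² − r² sin²θ)].
With r = 0.079 m, L = 0.3435 m, θ = 97.8°: the bracketed kinematic factor |dx/dθ| = 0.07576 m.
ω = v/|dx/dθ| = 2.16/0.07576 = 28.511 rad/s.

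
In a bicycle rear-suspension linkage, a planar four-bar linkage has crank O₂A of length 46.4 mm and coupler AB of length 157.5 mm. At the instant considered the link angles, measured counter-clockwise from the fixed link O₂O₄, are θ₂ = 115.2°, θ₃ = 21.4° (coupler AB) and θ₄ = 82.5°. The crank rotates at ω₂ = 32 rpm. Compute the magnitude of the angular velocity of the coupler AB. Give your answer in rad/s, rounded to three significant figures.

0.609

ω₂ = 3.351 rad/s (from 32 rpm).
Differentiating the loop-closure r₂e^{iθ₂}+r₃e^{iθ₃}=r₁+r₄e^{iθ₄} gives r₂ω₂e^{iθ₂}+r₃ω₃e^{iθ₃}=r₄ω₄e^{iθ₄}.
Eliminating the other unknown: ω₃ = r₂ω₂ sin(θ₄−θ₂) / [r₃ sin(θ₃−θ₄)].
Numerator sine = -0.54024; denominator sine = -0.87546.
Result = 0.0464·3.351·(-0.54024) / (0.1575·(-0.87546)) = +0.60921 rad/s; magnitude 0.60921 rad/s.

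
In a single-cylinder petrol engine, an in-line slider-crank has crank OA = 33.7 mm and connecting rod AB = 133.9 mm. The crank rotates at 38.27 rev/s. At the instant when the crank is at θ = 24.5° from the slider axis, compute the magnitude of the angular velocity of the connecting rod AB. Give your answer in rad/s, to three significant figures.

ω = 240.5 rad/s (converted from 38.27 rev/s).
The rod makes angle φ with the slider axis where L sinφ = r sinθ; differentiating, L cosφ·φ̇ = r ω cosθ.
L cosφ = √(L² − r² sin²θ) = 0.13317 m.
|ω_rod| = r ω |cosθ| / √(L² − r² sin²θ) = 0.0337·240.5·0.90996/0.13317 = 55.372 rad/s.

55.4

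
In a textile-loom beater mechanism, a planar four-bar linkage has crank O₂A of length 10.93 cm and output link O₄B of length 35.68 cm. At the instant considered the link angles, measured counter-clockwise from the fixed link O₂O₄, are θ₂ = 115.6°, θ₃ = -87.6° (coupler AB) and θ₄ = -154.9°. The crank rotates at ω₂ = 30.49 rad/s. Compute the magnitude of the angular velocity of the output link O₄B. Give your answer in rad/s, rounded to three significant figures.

3.99

ω₂ = 30.49 rad/s
Differentiating the loop-closure r₂e^{iθ₂}+r₃e^{iθ₃}=r₁+r₄e^{iθ₄} gives r₂ω₂e^{iθ₂}+r₃ω₃e^{iθ₃}=r₄ω₄e^{iθ₄}.
Eliminating the other unknown: ω₄ = r₂ω₂ sin(θ₂−θ₃) / [r₄ sin(θ₄−θ₃)].
Numerator sine = -0.39394; denominator sine = -0.92254.
Result = 0.1093·30.49·(-0.39394) / (0.3568·(-0.92254)) = +3.9884 rad/s; magnitude 3.9884 rad/s.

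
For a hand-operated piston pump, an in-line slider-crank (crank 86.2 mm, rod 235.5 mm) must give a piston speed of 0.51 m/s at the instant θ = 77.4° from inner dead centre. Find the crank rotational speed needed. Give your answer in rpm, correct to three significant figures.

For an in-line slider-crank, |v_piston| = rω|sinθ|·[1 + r cosθ/√(L² − r² sin²θ)].
With r = 0.0862 m, L = 0.2355 m, θ = 77.4°: the bracketed kinematic factor |dx/dθ| = 0.091316 m.
ω = v/|dx/dθ| = 0.51/0.091316 = 5.585 rad/s.
N = 60ω/(2π) = 53.333 rpm.

53.3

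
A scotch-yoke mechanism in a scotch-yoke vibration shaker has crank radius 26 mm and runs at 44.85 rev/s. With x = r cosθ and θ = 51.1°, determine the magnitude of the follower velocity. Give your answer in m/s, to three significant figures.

5.70

ω = 281.8 rad/s (from 44.85 rev/s).
x = r cosθ ⇒ ẋ = −rω sinθ.
|v| = rω|sinθ| = 0.026·281.8·|sin 51.1°| = 5.702 m/s.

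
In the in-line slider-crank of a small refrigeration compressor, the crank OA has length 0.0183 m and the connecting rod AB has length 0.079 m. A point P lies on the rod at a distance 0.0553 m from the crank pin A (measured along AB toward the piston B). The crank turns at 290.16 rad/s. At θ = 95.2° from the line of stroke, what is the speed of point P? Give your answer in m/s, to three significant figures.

ω = 290.2 rad/s.  Crank-pin speed |V_A| = rω = 5.3099 m/s, perpendicular to OA.
Rod angle: sinφ = −(r/L) sinθ ⇒ φ = -13.338°; ω_rod = −rω cosθ/√(L²−r²sin²θ) = +6.2607 rad/s.
V_P = V_A + ω_rod × AP, with AP = 0.0553 m along the rod.
Components: V_Px = −rω sinθ − a·ω_rod·sinφ = -5.2082 m/s;  V_Py = rω cosθ + a·ω_rod·cosφ = -0.14438 m/s.
|V_P| = √(V_Px² + V_Py²) = 5.2102 m/s.

5.21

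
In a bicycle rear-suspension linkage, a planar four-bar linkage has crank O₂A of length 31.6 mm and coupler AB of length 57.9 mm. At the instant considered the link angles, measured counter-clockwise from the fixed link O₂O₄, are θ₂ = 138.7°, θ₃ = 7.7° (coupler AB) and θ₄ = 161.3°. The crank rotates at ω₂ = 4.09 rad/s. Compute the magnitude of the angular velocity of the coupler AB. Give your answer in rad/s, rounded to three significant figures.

1.93

ω₂ = 4.09 rad/s
Differentiating the loop-closure r₂e^{iθ₂}+r₃e^{iθ₃}=r₁+r₄e^{iθ₄} gives r₂ω₂e^{iθ₂}+r₃ω₃e^{iθ₃}=r₄ω₄e^{iθ₄}.
Eliminating the other unknown: ω₃ = r₂ω₂ sin(θ₄−θ₂) / [r₃ sin(θ₃−θ₄)].
Numerator sine = +0.38430; denominator sine = -0.44464.
Result = 0.0316·4.09·(+0.38430) / (0.0579·(-0.44464)) = -1.9293 rad/s; magnitude 1.9293 rad/s.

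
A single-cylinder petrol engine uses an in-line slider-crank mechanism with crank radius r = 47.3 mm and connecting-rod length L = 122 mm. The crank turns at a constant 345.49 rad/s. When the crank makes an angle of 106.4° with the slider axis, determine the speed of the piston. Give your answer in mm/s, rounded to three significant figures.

13800

ω = 345.5 rad/s
For an in-line slider-crank, x = r cosθ + √(L² − r² sin²θ), so v = −rω sinθ·[1 + r cosθ/√(L² − r² sin²θ)].
With r = 0.0473 m, L = 0.122 m, θ = 106.4°: √(L² − r² sin²θ) = 0.11325 m.
v = −0.0473·345.5·0.95931·[1 + 0.0473·-0.28234/0.11325] = -13.828 m/s.
|v| = 13.828 m/s = 13828 mm/s.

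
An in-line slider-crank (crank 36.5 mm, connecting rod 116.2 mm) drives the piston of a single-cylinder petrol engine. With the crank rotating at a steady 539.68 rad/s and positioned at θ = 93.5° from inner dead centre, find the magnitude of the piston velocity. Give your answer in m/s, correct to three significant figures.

19.3

ω = 539.7 rad/s
For an in-line slider-crank, x = r cosθ + √(L² − r² sin²θ), so v = −rω sinθ·[1 + r cosθ/√(L² − r² sin²θ)].
With r = 0.0365 m, L = 0.1162 m, θ = 93.5°: √(L² − r² sin²θ) = 0.11034 m.
v = −0.0365·539.7·0.99813·[1 + 0.0365·-0.06105/0.11034] = -19.265 m/s.
|v| = 19.265 m/s.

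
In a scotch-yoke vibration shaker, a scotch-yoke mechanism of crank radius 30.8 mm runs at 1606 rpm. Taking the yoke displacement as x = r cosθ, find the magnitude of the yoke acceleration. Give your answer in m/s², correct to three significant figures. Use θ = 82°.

ω = 168.2 rad/s (from 1606 rpm).
x = r cosθ ⇒ ẍ = −rω² cosθ (ω constant).
|a| = rω²|cosθ| = 0.0308·(168.2)²·|cos 82°| = 121.24 m/s².

121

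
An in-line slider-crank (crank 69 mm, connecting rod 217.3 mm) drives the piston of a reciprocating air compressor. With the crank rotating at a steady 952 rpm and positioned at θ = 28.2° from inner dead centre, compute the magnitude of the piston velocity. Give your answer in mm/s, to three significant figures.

ω = 2π·952/60 = 99.69 rad/s
For an in-line slider-crank, x = r cosθ + √(L² − r² sin²θ), so v = −rω sinθ·[1 + r cosθ/√(L² − r² sin²θ)].
With r = 0.069 m, L = 0.2173 m, θ = 28.2°: √(L² − r² sin²θ) = 0.21484 m.
v = −0.069·99.69·0.47255·[1 + 0.069·0.88130/0.21484] = -4.1707 m/s.
|v| = 4.1707 m/s = 4170.7 mm/s.

4170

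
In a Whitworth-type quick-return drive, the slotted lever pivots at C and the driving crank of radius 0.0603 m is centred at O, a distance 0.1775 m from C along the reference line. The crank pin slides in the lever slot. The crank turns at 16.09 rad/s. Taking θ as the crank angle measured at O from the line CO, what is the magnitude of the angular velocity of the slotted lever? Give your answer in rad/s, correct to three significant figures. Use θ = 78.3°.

2.37

ω = 16.09 rad/s
Crank pin A relative to C: A = (d + r cosθ, r sinθ); lever angle φ = atan2(r sinθ, d + r cosθ).
Differentiating tanφ: φ̇ = rω(d cosθ + r)/(d² + r² + 2dr cosθ).
d² + r² + 2dr cosθ = |CA|² = 0.0394833 m²;  d cosθ + r = +0.096295 m.
|ω_lever| = |0.0603·16.09·+0.096295| / 0.0394833 = 2.3663 rad/s.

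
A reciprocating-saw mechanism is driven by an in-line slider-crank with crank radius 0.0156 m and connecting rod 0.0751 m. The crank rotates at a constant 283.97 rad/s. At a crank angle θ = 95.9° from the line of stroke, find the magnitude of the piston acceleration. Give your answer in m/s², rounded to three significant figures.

391

ω = 284 rad/s
x(θ) = r cosθ + √(L² − r² sin²θ); with ω constant, a = ω²·d²x/dθ².
d²x/dθ² = −r cosθ − r²(cos2θ)/√u − r⁴ sin²2θ/(4u^{3/2}),  u = L² − r² sin²θ = 0.00539922 m².
Substituting r = 0.0156 m, L = 0.0751 m, θ = 95.9°: d²x/dθ² = +0.004844 m.
a = ω²·d²x/dθ² = (284)²·(+0.004844) = +390.61 m/s²;  |a| = 390.61 m/s².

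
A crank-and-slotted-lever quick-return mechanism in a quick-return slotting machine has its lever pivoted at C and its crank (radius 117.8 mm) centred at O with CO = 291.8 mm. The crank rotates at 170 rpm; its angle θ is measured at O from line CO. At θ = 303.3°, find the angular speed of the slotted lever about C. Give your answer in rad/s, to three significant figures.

4.26

ω = 17.8 rad/s (from 170 rpm).
Crank pin A relative to C: A = (d + r cosθ, r sinθ); lever angle φ = atan2(r sinθ, d + r cosθ).
Differentiating tanφ: φ̇ = rω(d cosθ + r)/(d² + r² + 2dr cosθ).
d² + r² + 2dr cosθ = |CA|² = 0.136768 m²;  d cosθ + r = +0.278 m.
|ω_lever| = |0.1178·17.8·+0.278| / 0.136768 = 4.2627 rad/s.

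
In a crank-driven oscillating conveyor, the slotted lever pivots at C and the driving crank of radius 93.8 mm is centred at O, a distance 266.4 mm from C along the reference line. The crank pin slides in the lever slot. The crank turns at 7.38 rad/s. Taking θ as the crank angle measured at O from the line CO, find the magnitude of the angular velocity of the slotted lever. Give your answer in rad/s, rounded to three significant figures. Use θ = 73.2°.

1.25

ω = 7.38 rad/s
Crank pin A relative to C: A = (d + r cosθ, r sinθ); lever angle φ = atan2(r sinθ, d + r cosθ).
Differentiating tanφ: φ̇ = rω(d cosθ + r)/(d² + r² + 2dr cosθ).
d² + r² + 2dr cosθ = |CA|² = 0.0942122 m²;  d cosθ + r = +0.1708 m.
|ω_lever| = |0.0938·7.38·+0.1708| / 0.0942122 = 1.255 rad/s.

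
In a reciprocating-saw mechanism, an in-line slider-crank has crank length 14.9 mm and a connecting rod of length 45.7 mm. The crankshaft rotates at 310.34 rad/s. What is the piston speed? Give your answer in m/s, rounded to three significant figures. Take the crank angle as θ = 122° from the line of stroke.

ω = 310.3 rad/s
For an in-line slider-crank, x = r cosθ + √(L² − r² sin²θ), so v = −rω sinθ·[1 + r cosθ/√(L² − r² sin²θ)].
With r = 0.0149 m, L = 0.0457 m, θ = 122°: √(L² − r² sin²θ) = 0.043918 m.
v = −0.0149·310.3·0.84805·[1 + 0.0149·-0.52992/0.043918] = -3.2164 m/s.
|v| = 3.2164 m/s.

3.22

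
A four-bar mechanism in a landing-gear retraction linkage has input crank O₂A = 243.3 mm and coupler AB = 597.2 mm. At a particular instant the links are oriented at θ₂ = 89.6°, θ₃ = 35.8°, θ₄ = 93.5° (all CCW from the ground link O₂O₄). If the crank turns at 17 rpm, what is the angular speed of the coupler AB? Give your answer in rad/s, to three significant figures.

ω₂ = 1.78 rad/s (from 17 rpm).
Differentiating the loop-closure r₂e^{iθ₂}+r₃e^{iθ₃}=r₁+r₄e^{iθ₄} gives r₂ω₂e^{iθ₂}+r₃ω₃e^{iθ₃}=r₄ω₄e^{iθ₄}.
Eliminating the other unknown: ω₃ = r₂ω₂ sin(θ₄−θ₂) / [r₃ sin(θ₃−θ₄)].
Numerator sine = +0.06802; denominator sine = -0.84526.
Result = 0.2433·1.78·(+0.06802) / (0.5972·(-0.84526)) = -0.05836 rad/s; magnitude 0.05836 rad/s.

0.0584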